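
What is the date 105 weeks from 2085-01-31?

February 5, 2087

Counting forward 105 weeks = 735 days from January 31, 2085.
January has 31 days, so 31 − 31 = 0 days remain after January 31, 2085; 735 − 0 = 735 left.
February 2085 has 28 days (2085 is not a leap year): 735 − 28 = 707 left.
March 2085 has 31 days: 707 − 31 = 676 left.
April 2085 has 30 days: 676 − 30 = 646 left.
May 2085 has 31 days: 646 − 31 = 615 left.
June 2085 has 30 days: 615 − 30 = 585 left.
July 2085 has 31 days: 585 − 31 = 554 left.
August 2085 has 31 days: 554 − 31 = 523 left.
September 2085 has 30 days: 523 − 30 = 493 left.
October 2085 has 31 days: 493 − 31 = 462 left.
November 2085 has 30 days: 462 − 30 = 432 left.
December 2085 has 31 days: 432 − 31 = 401 left.
January 2086 has 31 days: 401 − 31 = 370 left.
February 2086 has 28 days (2086 is not a leap year): 370 − 28 = 342 left.
March 2086 has 31 days: 342 − 31 = 311 left.
April 2086 has 30 days: 311 − 30 = 281 left.
May 2086 has 31 days: 281 − 31 = 250 left.
June 2086 has 30 days: 250 − 30 = 220 left.
July 2086 has 31 days: 220 − 31 = 189 left.
August 2086 has 31 days: 189 − 31 = 158 left.
September 2086 has 30 days: 158 − 30 = 128 left.
October 2086 has 31 days: 128 − 31 = 97 left.
November 2086 has 30 days: 97 − 30 = 67 left.
December 2086 has 31 days: 67 − 31 = 36 left.
January 2087 has 31 days: 36 − 31 = 5 left.
5 days into February 2087 → February 5, 2087.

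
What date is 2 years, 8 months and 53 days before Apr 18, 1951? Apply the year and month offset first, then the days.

Counting back 2 years, 8 months and 53 days from April 18, 1951: first the month/year part, then the days.
-2 years → 1949; month 4 − 8 = -4, which is month 8 of year 1948 → August 1948.
Day 18 is valid in August, giving August 18, 1948.
Now subtract 53 days from August 18, 1948.
Going back 18 days from August 18, 1948 reaches the end of the previous month; 53 − 18 = 35 left.
July 1948 has 31 days: 35 − 31 = 4 left.
June 1948 has 30 days; 30 − 4 = 26 → June 26, 1948.

June 26, 1948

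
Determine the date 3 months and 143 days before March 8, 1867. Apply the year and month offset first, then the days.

July 18, 1866

Counting back 3 months and 143 days from March 8, 1867: first the month/year part, then the days.
month 3 − 3 = 0, which is month 12 of year 1866 → December 1866.
Day 8 is valid in December, giving December 8, 1866.
Now subtract 143 days from December 8, 1866.
Going back 8 days from December 8, 1866 reaches the end of the previous month; 143 − 8 = 135 left.
November 1866 has 30 days: 135 − 30 = 105 left.
October 1866 has 31 days: 105 − 31 = 74 left.
September 1866 has 30 days: 74 − 30 = 44 left.
August 1866 has 31 days: 44 − 31 = 13 left.
July 1866 has 31 days; 31 − 13 = 18 → July 18, 1866.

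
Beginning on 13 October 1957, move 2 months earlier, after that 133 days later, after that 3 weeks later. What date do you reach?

Counting back 2 months from October 13, 1957:
month 10 − 2 = 8 → August 1957.
Day 13 is valid in August, giving August 13, 1957.
Adding 133 days from August 13, 1957:
August has 31 days, so 31 − 13 = 18 days remain after August 13, 1957; 133 − 18 = 115 left.
September 1957 has 30 days: 115 − 30 = 85 left.
October 1957 has 31 days: 85 − 31 = 54 left.
November 1957 has 30 days: 54 − 30 = 24 left.
24 days into December 1957 → December 24, 1957.
Advancing 3 weeks (= 21 days) from December 24, 1957:
December has 31 days, so 31 − 24 = 7 days remain after December 24, 1957; 21 − 7 = 14 left.
14 days into January 1958 → January 14, 1958.

January 14, 1958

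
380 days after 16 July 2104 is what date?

July 31, 2105

Advancing 380 days from July 16, 2104.
July has 31 days, so 31 − 16 = 15 days remain after July 16, 2104; 380 − 15 = 365 left.
August 2104 has 31 days: 365 − 31 = 334 left.
September 2104 has 30 days: 334 − 30 = 304 left.
October 2104 has 31 days: 304 − 31 = 273 left.
November 2104 has 30 days: 273 − 30 = 243 left.
December 2104 has 31 days: 243 − 31 = 212 left.
January 2105 has 31 days: 212 − 31 = 181 left.
February 2105 has 28 days (2105 is not a leap year): 181 − 28 = 153 left.
March 2105 has 31 days: 153 − 31 = 122 left.
April 2105 has 30 days: 122 − 30 = 92 left.
May 2105 has 31 days: 92 − 31 = 61 left.
June 2105 has 30 days: 61 − 30 = 31 left.
31 days into July 2105 → July 31, 2105.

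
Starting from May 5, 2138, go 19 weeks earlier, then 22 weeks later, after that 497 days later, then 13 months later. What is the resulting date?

Subtracting 19 weeks (= 133 days) from May 5, 2138:
Going back 5 days from May 5, 2138 reaches the end of the previous month; 133 − 5 = 128 left.
April 2138 has 30 days: 128 − 30 = 98 left.
March 2138 has 31 days: 98 − 31 = 67 left.
February 2138 has 28 days (2138 is not a leap year): 67 − 28 = 39 left.
January 2138 has 31 days: 39 − 31 = 8 left.
December 2137 has 31 days; 31 − 8 = 23 → December 23, 2137.
Advancing 22 weeks (= 154 days) from December 23, 2137:
December has 31 days, so 31 − 23 = 8 days remain after December 23, 2137; 154 − 8 = 146 left.
January 2138 has 31 days: 146 − 31 = 115 left.
February 2138 has 28 days (2138 is not a leap year): 115 − 28 = 87 left.
March 2138 has 31 days: 87 − 31 = 56 left.
April 2138 has 30 days: 56 − 30 = 26 left.
26 days into May 2138 → May 26, 2138.
Counting forward 497 days from May 26, 2138:
May has 31 days, so 31 − 26 = 5 days remain after May 26, 2138; 497 − 5 = 492 left.
June 2138 has 30 days: 492 − 30 = 462 left.
July 2138 has 31 days: 462 − 31 = 431 left.
August 2138 has 31 days: 431 − 31 = 400 left.
September 2138 has 30 days: 400 − 30 = 370 left.
October 2138 has 31 days: 370 − 31 = 339 left.
November 2138 has 30 days: 339 − 30 = 309 left.
December 2138 has 31 days: 309 − 31 = 278 left.
January 2139 has 31 days: 278 − 31 = 247 left.
February 2139 has 28 days (2139 is not a leap year): 247 − 28 = 219 left.
March 2139 has 31 days: 219 − 31 = 188 left.
April 2139 has 30 days: 188 − 30 = 158 left.
May 2139 has 31 days: 158 − 31 = 127 left.
June 2139 has 30 days: 127 − 30 = 97 left.
July 2139 has 31 days: 97 − 31 = 66 left.
August 2139 has 31 days: 66 − 31 = 35 left.
September 2139 has 30 days: 35 − 30 = 5 left.
5 days into October 2139 → October 5, 2139.
Counting forward 13 months from October 5, 2139:
month 10 + 13 = 23, which is month 11 of year 2140 → November 2140.
Day 5 is valid in November, giving November 5, 2140.

November 5, 2140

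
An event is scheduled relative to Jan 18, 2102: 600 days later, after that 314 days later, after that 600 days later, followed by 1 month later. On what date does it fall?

April 12, 2106

Advancing 600 days from January 18, 2102:
January has 31 days, so 31 − 18 = 13 days remain after January 18, 2102; 600 − 13 = 587 left.
February 2102 has 28 days (2102 is not a leap year): 587 − 28 = 559 left.
March 2102 has 31 days: 559 − 31 = 528 left.
April 2102 has 30 days: 528 − 30 = 498 left.
May 2102 has 31 days: 498 − 31 = 467 left.
June 2102 has 30 days: 467 − 30 = 437 left.
July 2102 has 31 days: 437 − 31 = 406 left.
August 2102 has 31 days: 406 − 31 = 375 left.
September 2102 has 30 days: 375 − 30 = 345 left.
October 2102 has 31 days: 345 − 31 = 314 left.
November 2102 has 30 days: 314 − 30 = 284 left.
December 2102 has 31 days: 284 − 31 = 253 left.
January 2103 has 31 days: 253 − 31 = 222 left.
February 2103 has 28 days (2103 is not a leap year): 222 − 28 = 194 left.
March 2103 has 31 days: 194 − 31 = 163 left.
April 2103 has 30 days: 163 − 30 = 133 left.
May 2103 has 31 days: 133 − 31 = 102 left.
June 2103 has 30 days: 102 − 30 = 72 left.
July 2103 has 31 days: 72 − 31 = 41 left.
August 2103 has 31 days: 41 − 31 = 10 left.
10 days into September 2103 → September 10, 2103.
Adding 314 days from September 10, 2103:
September has 30 days, so 30 − 10 = 20 days remain after September 10, 2103; 314 − 20 = 294 left.
October 2103 has 31 days: 294 − 31 = 263 left.
November 2103 has 30 days: 263 − 30 = 233 left.
December 2103 has 31 days: 233 − 31 = 202 left.
January 2104 has 31 days: 202 − 31 = 171 left.
February 2104 has 29 days (2104 is a leap year): 171 − 29 = 142 left.
March 2104 has 31 days: 142 − 31 = 111 left.
April 2104 has 30 days: 111 − 30 = 81 left.
May 2104 has 31 days: 81 − 31 = 50 left.
June 2104 has 30 days: 50 − 30 = 20 left.
20 days into July 2104 → July 20, 2104.
Adding 600 days from July 20, 2104:
July has 31 days, so 31 − 20 = 11 days remain after July 20, 2104; 600 − 11 = 589 left.
August 2104 has 31 days: 589 − 31 = 558 left.
September 2104 has 30 days: 558 − 30 = 528 left.
October 2104 has 31 days: 528 − 31 = 497 left.
November 2104 has 30 days: 497 − 30 = 467 left.
December 2104 has 31 days: 467 − 31 = 436 left.
January 2105 has 31 days: 436 − 31 = 405 left.
February 2105 has 28 days (2105 is not a leap year): 405 − 28 = 377 left.
March 2105 has 31 days: 377 − 31 = 346 left.
April 2105 has 30 days: 346 − 30 = 316 left.
May 2105 has 31 days: 316 − 31 = 285 left.
June 2105 has 30 days: 285 − 30 = 255 left.
July 2105 has 31 days: 255 − 31 = 224 left.
August 2105 has 31 days: 224 − 31 = 193 left.
September 2105 has 30 days: 193 − 30 = 163 left.
October 2105 has 31 days: 163 − 31 = 132 left.
November 2105 has 30 days: 132 − 30 = 102 left.
December 2105 has 31 days: 102 − 31 = 71 left.
January 2106 has 31 days: 71 − 31 = 40 left.
February 2106 has 28 days (2106 is not a leap year): 40 − 28 = 12 left.
12 days into March 2106 → March 12, 2106.
Counting forward 1 month from March 12, 2106:
month 3 + 1 = 4 → April 2106.
Day 12 is valid in April, giving April 12, 2106.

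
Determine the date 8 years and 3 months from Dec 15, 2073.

Counting forward 8 years and 3 months from December 15, 2073.
+8 years → 2081; month 12 + 3 = 15, which is month 3 of year 2082 → March 2082.
Day 15 is valid in March, giving March 15, 2082.

March 15, 2082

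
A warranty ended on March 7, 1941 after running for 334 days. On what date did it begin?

April 7, 1940

Going back 334 days from March 7, 1941.
Going back 7 days from March 7, 1941 reaches the end of the previous month; 334 − 7 = 327 left.
February 1941 has 28 days (1941 is not a leap year): 327 − 28 = 299 left.
January 1941 has 31 days: 299 − 31 = 268 left.
December 1940 has 31 days: 268 − 31 = 237 left.
November 1940 has 30 days: 237 − 30 = 207 left.
October 1940 has 31 days: 207 − 31 = 176 left.
September 1940 has 30 days: 176 − 30 = 146 left.
August 1940 has 31 days: 146 − 31 = 115 left.
July 1940 has 31 days: 115 − 31 = 84 left.
June 1940 has 30 days: 84 − 30 = 54 left.
May 1940 has 31 days: 54 − 31 = 23 left.
April 1940 has 30 days; 30 − 23 = 7 → April 7, 1940.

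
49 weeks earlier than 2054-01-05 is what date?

Going back 49 weeks = 343 days from January 5, 2054.
Going back 5 days from January 5, 2054 reaches the end of the previous month; 343 − 5 = 338 left.
December 2053 has 31 days: 338 − 31 = 307 left.
November 2053 has 30 days: 307 − 30 = 277 left.
October 2053 has 31 days: 277 − 31 = 246 left.
September 2053 has 30 days: 246 − 30 = 216 left.
August 2053 has 31 days: 216 − 31 = 185 left.
July 2053 has 31 days: 185 − 31 = 154 left.
June 2053 has 30 days: 154 − 30 = 124 left.
May 2053 has 31 days: 124 − 31 = 93 left.
April 2053 has 30 days: 93 − 30 = 63 left.
March 2053 has 31 days: 63 − 31 = 32 left.
February 2053 has 28 days (2053 is not a leap year): 32 − 28 = 4 left.
January 2053 has 31 days; 31 − 4 = 27 → January 27, 2053.

January 27, 2053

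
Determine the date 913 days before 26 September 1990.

Counting back 913 days from September 26, 1990.
Going back 26 days from September 26, 1990 reaches the end of the previous month; 913 − 26 = 887 left.
August 1990 has 31 days: 887 − 31 = 856 left.
July 1990 has 31 days: 856 − 31 = 825 left.
June 1990 has 30 days: 825 − 30 = 795 left.
May 1990 has 31 days: 795 − 31 = 764 left.
April 1990 has 30 days: 764 − 30 = 734 left.
March 1990 has 31 days: 734 − 31 = 703 left.
February 1990 has 28 days (1990 is not a leap year): 703 − 28 = 675 left.
January 1990 has 31 days: 675 − 31 = 644 left.
December 1989 has 31 days: 644 − 31 = 613 left.
November 1989 has 30 days: 613 − 30 = 583 left.
October 1989 has 31 days: 583 − 31 = 552 left.
September 1989 has 30 days: 552 − 30 = 522 left.
August 1989 has 31 days: 522 − 31 = 491 left.
July 1989 has 31 days: 491 − 31 = 460 left.
June 1989 has 30 days: 460 − 30 = 430 left.
May 1989 has 31 days: 430 − 31 = 399 left.
April 1989 has 30 days: 399 − 30 = 369 left.
March 1989 has 31 days: 369 − 31 = 338 left.
February 1989 has 28 days (1989 is not a leap year): 338 − 28 = 310 left.
January 1989 has 31 days: 310 − 31 = 279 left.
December 1988 has 31 days: 279 − 31 = 248 left.
November 1988 has 30 days: 248 − 30 = 218 left.
October 1988 has 31 days: 218 − 31 = 187 left.
September 1988 has 30 days: 187 − 30 = 157 left.
August 1988 has 31 days: 157 − 31 = 126 left.
July 1988 has 31 days: 126 − 31 = 95 left.
June 1988 has 30 days: 95 − 30 = 65 left.
May 1988 has 31 days: 65 − 31 = 34 left.
April 1988 has 30 days: 34 − 30 = 4 left.
March 1988 has 31 days; 31 − 4 = 27 → March 27, 1988.

March 27, 1988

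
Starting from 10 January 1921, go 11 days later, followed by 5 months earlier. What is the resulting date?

August 21, 1920

Adding 11 days from January 10, 1921:
January has 31 days; 10 + 11 = 21, still in January.
Counting back 5 months from January 21, 1921:
month 1 − 5 = -4, which is month 8 of year 1920 → August 1920.
Day 21 is valid in August, giving August 21, 1920.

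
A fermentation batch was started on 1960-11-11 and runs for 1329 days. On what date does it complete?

July 2, 1964

Counting forward 1329 days from November 11, 1960.
November has 30 days, so 30 − 11 = 19 days remain after November 11, 1960; 1329 − 19 = 1310 left.
December 1960 has 31 days: 1310 − 31 = 1279 left.
January 1961 has 31 days: 1279 − 31 = 1248 left.
February 1961 has 28 days (1961 is not a leap year): 1248 − 28 = 1220 left.
March 1961 has 31 days: 1220 − 31 = 1189 left.
April 1961 has 30 days: 1189 − 30 = 1159 left.
May 1961 has 31 days: 1159 − 31 = 1128 left.
June 1961 has 30 days: 1128 − 30 = 1098 left.
July 1961 has 31 days: 1098 − 31 = 1067 left.
August 1961 has 31 days: 1067 − 31 = 1036 left.
September 1961 has 30 days: 1036 − 30 = 1006 left.
October 1961 has 31 days: 1006 − 31 = 975 left.
November 1961 has 30 days: 975 − 30 = 945 left.
December 1961 has 31 days: 945 − 31 = 914 left.
January 1962 has 31 days: 914 − 31 = 883 left.
February 1962 has 28 days (1962 is not a leap year): 883 − 28 = 855 left.
March 1962 has 31 days: 855 − 31 = 824 left.
April 1962 has 30 days: 824 − 30 = 794 left.
May 1962 has 31 days: 794 − 31 = 763 left.
June 1962 has 30 days: 763 − 30 = 733 left.
July 1962 has 31 days: 733 − 31 = 702 left.
August 1962 has 31 days: 702 − 31 = 671 left.
September 1962 has 30 days: 671 − 30 = 641 left.
October 1962 has 31 days: 641 − 31 = 610 left.
November 1962 has 30 days: 610 − 30 = 580 left.
December 1962 has 31 days: 580 − 31 = 549 left.
January 1963 has 31 days: 549 − 31 = 518 left.
February 1963 has 28 days (1963 is not a leap year): 518 − 28 = 490 left.
March 1963 has 31 days: 490 − 31 = 459 left.
April 1963 has 30 days: 459 − 30 = 429 left.
May 1963 has 31 days: 429 − 31 = 398 left.
June 1963 has 30 days: 398 − 30 = 368 left.
July 1963 has 31 days: 368 − 31 = 337 left.
August 1963 has 31 days: 337 − 31 = 306 left.
September 1963 has 30 days: 306 − 30 = 276 left.
October 1963 has 31 days: 276 − 31 = 245 left.
November 1963 has 30 days: 245 − 30 = 215 left.
December 1963 has 31 days: 215 − 31 = 184 left.
January 1964 has 31 days: 184 − 31 = 153 left.
February 1964 has 29 days (1964 is a leap year): 153 − 29 = 124 left.
March 1964 has 31 days: 124 − 31 = 93 left.
April 1964 has 30 days: 93 − 30 = 63 left.
May 1964 has 31 days: 63 − 31 = 32 left.
June 1964 has 30 days: 32 − 30 = 2 left.
2 days into July 1964 → July 2, 1964.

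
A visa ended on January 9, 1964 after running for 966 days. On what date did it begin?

Subtracting 966 days from January 9, 1964.
Going back 9 days from January 9, 1964 reaches the end of the previous month; 966 − 9 = 957 left.
December 1963 has 31 days: 957 − 31 = 926 left.
November 1963 has 30 days: 926 − 30 = 896 left.
October 1963 has 31 days: 896 − 31 = 865 left.
September 1963 has 30 days: 865 − 30 = 835 left.
August 1963 has 31 days: 835 − 31 = 804 left.
July 1963 has 31 days: 804 − 31 = 773 left.
June 1963 has 30 days: 773 − 30 = 743 left.
May 1963 has 31 days: 743 − 31 = 712 left.
April 1963 has 30 days: 712 − 30 = 682 left.
March 1963 has 31 days: 682 − 31 = 651 left.
February 1963 has 28 days (1963 is not a leap year): 651 − 28 = 623 left.
January 1963 has 31 days: 623 − 31 = 592 left.
December 1962 has 31 days: 592 − 31 = 561 left.
November 1962 has 30 days: 561 − 30 = 531 left.
October 1962 has 31 days: 531 − 31 = 500 left.
September 1962 has 30 days: 500 − 30 = 470 left.
August 1962 has 31 days: 470 − 31 = 439 left.
July 1962 has 31 days: 439 − 31 = 408 left.
June 1962 has 30 days: 408 − 30 = 378 left.
May 1962 has 31 days: 378 − 31 = 347 left.
April 1962 has 30 days: 347 − 30 = 317 left.
March 1962 has 31 days: 317 − 31 = 286 left.
February 1962 has 28 days (1962 is not a leap year): 286 − 28 = 258 left.
January 1962 has 31 days: 258 − 31 = 227 left.
December 1961 has 31 days: 227 − 31 = 196 left.
November 1961 has 30 days: 196 − 30 = 166 left.
October 1961 has 31 days: 166 − 31 = 135 left.
September 1961 has 30 days: 135 − 30 = 105 left.
August 1961 has 31 days: 105 − 31 = 74 left.
July 1961 has 31 days: 74 − 31 = 43 left.
June 1961 has 30 days: 43 − 30 = 13 left.
May 1961 has 31 days; 31 − 13 = 18 → May 18, 1961.

May 18, 1961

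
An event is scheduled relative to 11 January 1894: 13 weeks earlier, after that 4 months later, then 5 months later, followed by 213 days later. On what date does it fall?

February 10, 1895

Counting back 13 weeks (= 91 days) from January 11, 1894:
Going back 11 days from January 11, 1894 reaches the end of the previous month; 91 − 11 = 80 left.
December 1893 has 31 days: 80 − 31 = 49 left.
November 1893 has 30 days: 49 − 30 = 19 left.
October 1893 has 31 days; 31 − 19 = 12 → October 12, 1893.
Advancing 4 months from October 12, 1893:
month 10 + 4 = 14, which is month 2 of year 1894 → February 1894.
Day 12 is valid in February, giving February 12, 1894.
Adding 5 months from February 12, 1894:
month 2 + 5 = 7 → July 1894.
Day 12 is valid in July, giving July 12, 1894.
Adding 213 days from July 12, 1894:
July has 31 days, so 31 − 12 = 19 days remain after July 12, 1894; 213 − 19 = 194 left.
August 1894 has 31 days: 194 − 31 = 163 left.
September 1894 has 30 days: 163 − 30 = 133 left.
October 1894 has 31 days: 133 − 31 = 102 left.
November 1894 has 30 days: 102 − 30 = 72 left.
December 1894 has 31 days: 72 − 31 = 41 left.
January 1895 has 31 days: 41 − 31 = 10 left.
10 days into February 1895 → February 10, 1895.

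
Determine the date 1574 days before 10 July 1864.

March 19, 1860

Counting back 1574 days from July 10, 1864.
Going back 10 days from July 10, 1864 reaches the end of the previous month; 1574 − 10 = 1564 left.
June 1864 has 30 days: 1564 − 30 = 1534 left.
May 1864 has 31 days: 1534 − 31 = 1503 left.
April 1864 has 30 days: 1503 − 30 = 1473 left.
March 1864 has 31 days: 1473 − 31 = 1442 left.
February 1864 has 29 days (1864 is a leap year): 1442 − 29 = 1413 left.
January 1864 has 31 days: 1413 − 31 = 1382 left.
December 1863 has 31 days: 1382 − 31 = 1351 left.
November 1863 has 30 days: 1351 − 30 = 1321 left.
October 1863 has 31 days: 1321 − 31 = 1290 left.
September 1863 has 30 days: 1290 − 30 = 1260 left.
August 1863 has 31 days: 1260 − 31 = 1229 left.
July 1863 has 31 days: 1229 − 31 = 1198 left.
June 1863 has 30 days: 1198 − 30 = 1168 left.
May 1863 has 31 days: 1168 − 31 = 1137 left.
April 1863 has 30 days: 1137 − 30 = 1107 left.
March 1863 has 31 days: 1107 − 31 = 1076 left.
February 1863 has 28 days (1863 is not a leap year): 1076 − 28 = 1048 left.
January 1863 has 31 days: 1048 − 31 = 1017 left.
December 1862 has 31 days: 1017 − 31 = 986 left.
November 1862 has 30 days: 986 − 30 = 956 left.
October 1862 has 31 days: 956 − 31 = 925 left.
September 1862 has 30 days: 925 − 30 = 895 left.
August 1862 has 31 days: 895 − 31 = 864 left.
July 1862 has 31 days: 864 − 31 = 833 left.
June 1862 has 30 days: 833 − 30 = 803 left.
May 1862 has 31 days: 803 − 31 = 772 left.
April 1862 has 30 days: 772 − 30 = 742 left.
March 1862 has 31 days: 742 − 31 = 711 left.
February 1862 has 28 days (1862 is not a leap year): 711 − 28 = 683 left.
January 1862 has 31 days: 683 − 31 = 652 left.
December 1861 has 31 days: 652 − 31 = 621 left.
November 1861 has 30 days: 621 − 30 = 591 left.
October 1861 has 31 days: 591 − 31 = 560 left.
September 1861 has 30 days: 560 − 30 = 530 left.
August 1861 has 31 days: 530 − 31 = 499 left.
July 1861 has 31 days: 499 − 31 = 468 left.
June 1861 has 30 days: 468 − 30 = 438 left.
May 1861 has 31 days: 438 − 31 = 407 left.
April 1861 has 30 days: 407 − 30 = 377 left.
March 1861 has 31 days: 377 − 31 = 346 left.
February 1861 has 28 days (1861 is not a leap year): 346 − 28 = 318 left.
January 1861 has 31 days: 318 − 31 = 287 left.
December 1860 has 31 days: 287 − 31 = 256 left.
November 1860 has 30 days: 256 − 30 = 226 left.
October 1860 has 31 days: 226 − 31 = 195 left.
September 1860 has 30 days: 195 − 30 = 165 left.
August 1860 has 31 days: 165 − 31 = 134 left.
July 1860 has 31 days: 134 − 31 = 103 left.
June 1860 has 30 days: 103 − 30 = 73 left.
May 1860 has 31 days: 73 − 31 = 42 left.
April 1860 has 30 days: 42 − 30 = 12 left.
March 1860 has 31 days; 31 − 12 = 19 → March 19, 1860.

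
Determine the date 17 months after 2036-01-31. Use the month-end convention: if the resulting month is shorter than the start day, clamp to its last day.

Adding 17 months from January 31, 2036.
month 1 + 17 = 18, which is month 6 of year 2037 → June 2037.
June 2037 has only 30 days and the start was day 31, so the date clamps to June 30, 2037.

June 30, 2037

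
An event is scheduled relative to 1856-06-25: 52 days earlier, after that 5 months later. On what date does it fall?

Going back 52 days from June 25, 1856:
Going back 25 days from June 25, 1856 reaches the end of the previous month; 52 − 25 = 27 left.
May 1856 has 31 days; 31 − 27 = 4 → May 4, 1856.
Advancing 5 months from May 4, 1856:
month 5 + 5 = 10 → October 1856.
Day 4 is valid in October, giving October 4, 1856.

October 4, 1856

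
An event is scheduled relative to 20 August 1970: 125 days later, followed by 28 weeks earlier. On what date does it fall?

June 10, 1970

Counting forward 125 days from August 20, 1970:
August has 31 days, so 31 − 20 = 11 days remain after August 20, 1970; 125 − 11 = 114 left.
September 1970 has 30 days: 114 − 30 = 84 left.
October 1970 has 31 days: 84 − 31 = 53 left.
November 1970 has 30 days: 53 − 30 = 23 left.
23 days into December 1970 → December 23, 1970.
Going back 28 weeks (= 196 days) from December 23, 1970:
Going back 23 days from December 23, 1970 reaches the end of the previous month; 196 − 23 = 173 left.
November 1970 has 30 days: 173 − 30 = 143 left.
October 1970 has 31 days: 143 − 31 = 112 left.
September 1970 has 30 days: 112 − 30 = 82 left.
August 1970 has 31 days: 82 − 31 = 51 left.
July 1970 has 31 days: 51 − 31 = 20 left.
June 1970 has 30 days; 30 − 20 = 10 → June 10, 1970.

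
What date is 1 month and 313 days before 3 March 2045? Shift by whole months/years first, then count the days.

Counting back 1 month and 313 days from March 3, 2045: first the month/year part, then the days.
month 3 − 1 = 2 → February 2045.
Day 3 is valid in February, giving February 3, 2045.
Now subtract 313 days from February 3, 2045.
Going back 3 days from February 3, 2045 reaches the end of the previous month; 313 − 3 = 310 left.
January 2045 has 31 days: 310 − 31 = 279 left.
December 2044 has 31 days: 279 − 31 = 248 left.
November 2044 has 30 days: 248 − 30 = 218 left.
October 2044 has 31 days: 218 − 31 = 187 left.
September 2044 has 30 days: 187 − 30 = 157 left.
August 2044 has 31 days: 157 − 31 = 126 left.
July 2044 has 31 days: 126 − 31 = 95 left.
June 2044 has 30 days: 95 − 30 = 65 left.
May 2044 has 31 days: 65 − 31 = 34 left.
April 2044 has 30 days: 34 − 30 = 4 left.
March 2044 has 31 days; 31 − 4 = 27 → March 27, 2044.

March 27, 2044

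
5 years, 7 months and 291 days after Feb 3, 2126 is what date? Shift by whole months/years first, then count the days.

Advancing 5 years, 7 months and 291 days from February 3, 2126: first the month/year part, then the days.
+5 years → 2131; month 2 + 7 = 9 → September 2131.
Day 3 is valid in September, giving September 3, 2131.
Now add 291 days from September 3, 2131.
September has 30 days, so 30 − 3 = 27 days remain after September 3, 2131; 291 − 27 = 264 left.
October 2131 has 31 days: 264 − 31 = 233 left.
November 2131 has 30 days: 233 − 30 = 203 left.
December 2131 has 31 days: 203 − 31 = 172 left.
January 2132 has 31 days: 172 − 31 = 141 left.
February 2132 has 29 days (2132 is a leap year): 141 − 29 = 112 left.
March 2132 has 31 days: 112 − 31 = 81 left.
April 2132 has 30 days: 81 − 30 = 51 left.
May 2132 has 31 days: 51 − 31 = 20 left.
20 days into June 2132 → June 20, 2132.

June 20, 2132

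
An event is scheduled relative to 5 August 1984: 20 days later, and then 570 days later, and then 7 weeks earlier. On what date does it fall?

January 28, 1986

Advancing 20 days from August 5, 1984:
August has 31 days; 5 + 20 = 25, still in August.
Counting forward 570 days from August 25, 1984:
August has 31 days, so 31 − 25 = 6 days remain after August 25, 1984; 570 − 6 = 564 left.
September 1984 has 30 days: 564 − 30 = 534 left.
October 1984 has 31 days: 534 − 31 = 503 left.
November 1984 has 30 days: 503 − 30 = 473 left.
December 1984 has 31 days: 473 − 31 = 442 left.
January 1985 has 31 days: 442 − 31 = 411 left.
February 1985 has 28 days (1985 is not a leap year): 411 − 28 = 383 left.
March 1985 has 31 days: 383 − 31 = 352 left.
April 1985 has 30 days: 352 − 30 = 322 left.
May 1985 has 31 days: 322 − 31 = 291 left.
June 1985 has 30 days: 291 − 30 = 261 left.
July 1985 has 31 days: 261 − 31 = 230 left.
August 1985 has 31 days: 230 − 31 = 199 left.
September 1985 has 30 days: 199 − 30 = 169 left.
October 1985 has 31 days: 169 − 31 = 138 left.
November 1985 has 30 days: 138 − 30 = 108 left.
December 1985 has 31 days: 108 − 31 = 77 left.
January 1986 has 31 days: 77 − 31 = 46 left.
February 1986 has 28 days (1986 is not a leap year): 46 − 28 = 18 left.
18 days into March 1986 → March 18, 1986.
Counting back 7 weeks (= 49 days) from March 18, 1986:
Going back 18 days from March 18, 1986 reaches the end of the previous month; 49 − 18 = 31 left.
February 1986 has 28 days (1986 is not a leap year): 31 − 28 = 3 left.
January 1986 has 31 days; 31 − 3 = 28 → January 28, 1986.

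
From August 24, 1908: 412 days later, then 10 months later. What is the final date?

Advancing 412 days from August 24, 1908:
August has 31 days, so 31 − 24 = 7 days remain after August 24, 1908; 412 − 7 = 405 left.
September 1908 has 30 days: 405 − 30 = 375 left.
October 1908 has 31 days: 375 − 31 = 344 left.
November 1908 has 30 days: 344 − 30 = 314 left.
December 1908 has 31 days: 314 − 31 = 283 left.
January 1909 has 31 days: 283 − 31 = 252 left.
February 1909 has 28 days (1909 is not a leap year): 252 − 28 = 224 left.
March 1909 has 31 days: 224 − 31 = 193 left.
April 1909 has 30 days: 193 − 30 = 163 left.
May 1909 has 31 days: 163 − 31 = 132 left.
June 1909 has 30 days: 132 − 30 = 102 left.
July 1909 has 31 days: 102 − 31 = 71 left.
August 1909 has 31 days: 71 − 31 = 40 left.
September 1909 has 30 days: 40 − 30 = 10 left.
10 days into October 1909 → October 10, 1909.
Advancing 10 months from October 10, 1909:
month 10 + 10 = 20, which is month 8 of year 1910 → August 1910.
Day 10 is valid in August, giving August 10, 1910.

August 10, 1910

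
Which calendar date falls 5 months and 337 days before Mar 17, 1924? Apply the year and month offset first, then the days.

Counting back 5 months and 337 days from March 17, 1924: first the month/year part, then the days.
month 3 − 5 = -2, which is month 10 of year 1923 → October 1923.
Day 17 is valid in October, giving October 17, 1923.
Now subtract 337 days from October 17, 1923.
Going back 17 days from October 17, 1923 reaches the end of the previous month; 337 − 17 = 320 left.
September 1923 has 30 days: 320 − 30 = 290 left.
August 1923 has 31 days: 290 − 31 = 259 left.
July 1923 has 31 days: 259 − 31 = 228 left.
June 1923 has 30 days: 228 − 30 = 198 left.
May 1923 has 31 days: 198 − 31 = 167 left.
April 1923 has 30 days: 167 − 30 = 137 left.
March 1923 has 31 days: 137 − 31 = 106 left.
February 1923 has 28 days (1923 is not a leap year): 106 − 28 = 78 left.
January 1923 has 31 days: 78 − 31 = 47 left.
December 1922 has 31 days: 47 − 31 = 16 left.
November 1922 has 30 days; 30 − 16 = 14 → November 14, 1922.

November 14, 1922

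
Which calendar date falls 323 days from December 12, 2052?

October 31, 2053

Counting forward 323 days from December 12, 2052.
December has 31 days, so 31 − 12 = 19 days remain after December 12, 2052; 323 − 19 = 304 left.
January 2053 has 31 days: 304 − 31 = 273 left.
February 2053 has 28 days (2053 is not a leap year): 273 − 28 = 245 left.
March 2053 has 31 days: 245 − 31 = 214 left.
April 2053 has 30 days: 214 − 30 = 184 left.
May 2053 has 31 days: 184 − 31 = 153 left.
June 2053 has 30 days: 153 − 30 = 123 left.
July 2053 has 31 days: 123 − 31 = 92 left.
August 2053 has 31 days: 92 − 31 = 61 left.
September 2053 has 30 days: 61 − 30 = 31 left.
31 days into October 2053 → October 31, 2053.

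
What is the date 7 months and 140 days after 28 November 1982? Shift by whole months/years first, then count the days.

November 15, 1983

Adding 7 months and 140 days from November 28, 1982: first the month/year part, then the days.
month 11 + 7 = 18, which is month 6 of year 1983 → June 1983.
Day 28 is valid in June, giving June 28, 1983.
Now add 140 days from June 28, 1983.
June has 30 days, so 30 − 28 = 2 days remain after June 28, 1983; 140 − 2 = 138 left.
July 1983 has 31 days: 138 − 31 = 107 left.
August 1983 has 31 days: 107 − 31 = 76 left.
September 1983 has 30 days: 76 − 30 = 46 left.
October 1983 has 31 days: 46 − 31 = 15 left.
15 days into November 1983 → November 15, 1983.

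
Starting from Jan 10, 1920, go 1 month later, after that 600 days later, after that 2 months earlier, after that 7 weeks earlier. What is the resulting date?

Adding 1 month from January 10, 1920:
month 1 + 1 = 2 → February 1920.
Day 10 is valid in February, giving February 10, 1920.
Counting forward 600 days from February 10, 1920:
February has 29 days, so 29 − 10 = 19 days remain after February 10, 1920; 600 − 19 = 581 left.
March 1920 has 31 days: 581 − 31 = 550 left.
April 1920 has 30 days: 550 − 30 = 520 left.
May 1920 has 31 days: 520 − 31 = 489 left.
June 1920 has 30 days: 489 − 30 = 459 left.
July 1920 has 31 days: 459 − 31 = 428 left.
August 1920 has 31 days: 428 − 31 = 397 left.
September 1920 has 30 days: 397 − 30 = 367 left.
October 1920 has 31 days: 367 − 31 = 336 left.
November 1920 has 30 days: 336 − 30 = 306 left.
December 1920 has 31 days: 306 − 31 = 275 left.
January 1921 has 31 days: 275 − 31 = 244 left.
February 1921 has 28 days (1921 is not a leap year): 244 − 28 = 216 left.
March 1921 has 31 days: 216 − 31 = 185 left.
April 1921 has 30 days: 185 − 30 = 155 left.
May 1921 has 31 days: 155 − 31 = 124 left.
June 1921 has 30 days: 124 − 30 = 94 left.
July 1921 has 31 days: 94 − 31 = 63 left.
August 1921 has 31 days: 63 − 31 = 32 left.
September 1921 has 30 days: 32 − 30 = 2 left.
2 days into October 1921 → October 2, 1921.
Subtracting 2 months from October 2, 1921:
month 10 − 2 = 8 → August 1921.
Day 2 is valid in August, giving August 2, 1921.
Going back 7 weeks (= 49 days) from August 2, 1921:
Going back 2 days from August 2, 1921 reaches the end of the previous month; 49 − 2 = 47 left.
July 1921 has 31 days: 47 − 31 = 16 left.
June 1921 has 30 days; 30 − 16 = 14 → June 14, 1921.

June 14, 1921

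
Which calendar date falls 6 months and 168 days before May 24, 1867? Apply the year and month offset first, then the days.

Subtracting 6 months and 168 days from May 24, 1867: first the month/year part, then the days.
month 5 − 6 = -1, which is month 11 of year 1866 → November 1866.
Day 24 is valid in November, giving November 24, 1866.
Now subtract 168 days from November 24, 1866.
Going back 24 days from November 24, 1866 reaches the end of the previous month; 168 − 24 = 144 left.
October 1866 has 31 days: 144 − 31 = 113 left.
September 1866 has 30 days: 113 − 30 = 83 left.
August 1866 has 31 days: 83 − 31 = 52 left.
July 1866 has 31 days: 52 − 31 = 21 left.
June 1866 has 30 days; 30 − 21 = 9 → June 9, 1866.

June 9, 1866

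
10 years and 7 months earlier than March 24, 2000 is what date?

August 24, 1989

Going back 10 years and 7 months from March 24, 2000.
-10 years → 1990; month 3 − 7 = -4, which is month 8 of year 1989 → August 1989.
Day 24 is valid in August, giving August 24, 1989.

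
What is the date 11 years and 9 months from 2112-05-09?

February 9, 2124

Counting forward 11 years and 9 months from May 9, 2112.
+11 years → 2123; month 5 + 9 = 14, which is month 2 of year 2124 → February 2124.
Day 9 is valid in February, giving February 9, 2124.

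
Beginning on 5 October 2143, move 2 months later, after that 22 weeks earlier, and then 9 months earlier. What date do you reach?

Adding 2 months from October 5, 2143:
month 10 + 2 = 12 → December 2143.
Day 5 is valid in December, giving December 5, 2143.
Counting back 22 weeks (= 154 days) from December 5, 2143:
Going back 5 days from December 5, 2143 reaches the end of the previous month; 154 − 5 = 149 left.
November 2143 has 30 days: 149 − 30 = 119 left.
October 2143 has 31 days: 119 − 31 = 88 left.
September 2143 has 30 days: 88 − 30 = 58 left.
August 2143 has 31 days: 58 − 31 = 27 left.
July 2143 has 31 days; 31 − 27 = 4 → July 4, 2143.
Counting back 9 months from July 4, 2143:
month 7 − 9 = -2, which is month 10 of year 2142 → October 2142.
Day 4 is valid in October, giving October 4, 2142.

October 4, 2142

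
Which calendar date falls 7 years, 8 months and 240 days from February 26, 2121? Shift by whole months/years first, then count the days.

Counting forward 7 years, 8 months and 240 days from February 26, 2121: first the month/year part, then the days.
+7 years → 2128; month 2 + 8 = 10 → October 2128.
Day 26 is valid in October, giving October 26, 2128.
Now add 240 days from October 26, 2128.
October has 31 days, so 31 − 26 = 5 days remain after October 26, 2128; 240 − 5 = 235 left.
November 2128 has 30 days: 235 − 30 = 205 left.
December 2128 has 31 days: 205 − 31 = 174 left.
January 2129 has 31 days: 174 − 31 = 143 left.
February 2129 has 28 days (2129 is not a leap year): 143 − 28 = 115 left.
March 2129 has 31 days: 115 − 31 = 84 left.
April 2129 has 30 days: 84 − 30 = 54 left.
May 2129 has 31 days: 54 − 31 = 23 left.
23 days into June 2129 → June 23, 2129.

June 23, 2129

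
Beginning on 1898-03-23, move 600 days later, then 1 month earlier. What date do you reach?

October 13, 1899

Adding 600 days from March 23, 1898:
March has 31 days, so 31 − 23 = 8 days remain after March 23, 1898; 600 − 8 = 592 left.
April 1898 has 30 days: 592 − 30 = 562 left.
May 1898 has 31 days: 562 − 31 = 531 left.
June 1898 has 30 days: 531 − 30 = 501 left.
July 1898 has 31 days: 501 − 31 = 470 left.
August 1898 has 31 days: 470 − 31 = 439 left.
September 1898 has 30 days: 439 − 30 = 409 left.
October 1898 has 31 days: 409 − 31 = 378 left.
November 1898 has 30 days: 378 − 30 = 348 left.
December 1898 has 31 days: 348 − 31 = 317 left.
January 1899 has 31 days: 317 − 31 = 286 left.
February 1899 has 28 days (1899 is not a leap year): 286 − 28 = 258 left.
March 1899 has 31 days: 258 − 31 = 227 left.
April 1899 has 30 days: 227 − 30 = 197 left.
May 1899 has 31 days: 197 − 31 = 166 left.
June 1899 has 30 days: 166 − 30 = 136 left.
July 1899 has 31 days: 136 − 31 = 105 left.
August 1899 has 31 days: 105 − 31 = 74 left.
September 1899 has 30 days: 74 − 30 = 44 left.
October 1899 has 31 days: 44 − 31 = 13 left.
13 days into November 1899 → November 13, 1899.
Subtracting 1 month from November 13, 1899:
month 11 − 1 = 10 → October 1899.
Day 13 is valid in October, giving October 13, 1899.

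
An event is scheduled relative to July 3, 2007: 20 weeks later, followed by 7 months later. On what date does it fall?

Counting forward 20 weeks (= 140 days) from July 3, 2007:
July has 31 days, so 31 − 3 = 28 days remain after July 3, 2007; 140 − 28 = 112 left.
August 2007 has 31 days: 112 − 31 = 81 left.
September 2007 has 30 days: 81 − 30 = 51 left.
October 2007 has 31 days: 51 − 31 = 20 left.
20 days into November 2007 → November 20, 2007.
Advancing 7 months from November 20, 2007:
month 11 + 7 = 18, which is month 6 of year 2008 → June 2008.
Day 20 is valid in June, giving June 20, 2008.

June 20, 2008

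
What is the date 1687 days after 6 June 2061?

Adding 1687 days from June 6, 2061.
June has 30 days, so 30 − 6 = 24 days remain after June 6, 2061; 1687 − 24 = 1663 left.
July 2061 has 31 days: 1663 − 31 = 1632 left.
August 2061 has 31 days: 1632 − 31 = 1601 left.
September 2061 has 30 days: 1601 − 30 = 1571 left.
October 2061 has 31 days: 1571 − 31 = 1540 left.
November 2061 has 30 days: 1540 − 30 = 1510 left.
December 2061 has 31 days: 1510 − 31 = 1479 left.
January 2062 has 31 days: 1479 − 31 = 1448 left.
February 2062 has 28 days (2062 is not a leap year): 1448 − 28 = 1420 left.
March 2062 has 31 days: 1420 − 31 = 1389 left.
April 2062 has 30 days: 1389 − 30 = 1359 left.
May 2062 has 31 days: 1359 − 31 = 1328 left.
June 2062 has 30 days: 1328 − 30 = 1298 left.
July 2062 has 31 days: 1298 − 31 = 1267 left.
August 2062 has 31 days: 1267 − 31 = 1236 left.
September 2062 has 30 days: 1236 − 30 = 1206 left.
October 2062 has 31 days: 1206 − 31 = 1175 left.
November 2062 has 30 days: 1175 − 30 = 1145 left.
December 2062 has 31 days: 1145 − 31 = 1114 left.
January 2063 has 31 days: 1114 − 31 = 1083 left.
February 2063 has 28 days (2063 is not a leap year): 1083 − 28 = 1055 left.
March 2063 has 31 days: 1055 − 31 = 1024 left.
April 2063 has 30 days: 1024 − 30 = 994 left.
May 2063 has 31 days: 994 − 31 = 963 left.
June 2063 has 30 days: 963 − 30 = 933 left.
July 2063 has 31 days: 933 − 31 = 902 left.
August 2063 has 31 days: 902 − 31 = 871 left.
September 2063 has 30 days: 871 − 30 = 841 left.
October 2063 has 31 days: 841 − 31 = 810 left.
November 2063 has 30 days: 810 − 30 = 780 left.
December 2063 has 31 days: 780 − 31 = 749 left.
January 2064 has 31 days: 749 − 31 = 718 left.
February 2064 has 29 days (2064 is a leap year): 718 − 29 = 689 left.
March 2064 has 31 days: 689 − 31 = 658 left.
April 2064 has 30 days: 658 − 30 = 628 left.
May 2064 has 31 days: 628 − 31 = 597 left.
June 2064 has 30 days: 597 − 30 = 567 left.
July 2064 has 31 days: 567 − 31 = 536 left.
August 2064 has 31 days: 536 − 31 = 505 left.
September 2064 has 30 days: 505 − 30 = 475 left.
October 2064 has 31 days: 475 − 31 = 444 left.
November 2064 has 30 days: 444 − 30 = 414 left.
December 2064 has 31 days: 414 − 31 = 383 left.
January 2065 has 31 days: 383 − 31 = 352 left.
February 2065 has 28 days (2065 is not a leap year): 352 − 28 = 324 left.
March 2065 has 31 days: 324 − 31 = 293 left.
April 2065 has 30 days: 293 − 30 = 263 left.
May 2065 has 31 days: 263 − 31 = 232 left.
June 2065 has 30 days: 232 − 30 = 202 left.
July 2065 has 31 days: 202 − 31 = 171 left.
August 2065 has 31 days: 171 − 31 = 140 left.
September 2065 has 30 days: 140 − 30 = 110 left.
October 2065 has 31 days: 110 − 31 = 79 left.
November 2065 has 30 days: 79 − 30 = 49 left.
December 2065 has 31 days: 49 − 31 = 18 left.
18 days into January 2066 → January 18, 2066.

January 18, 2066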